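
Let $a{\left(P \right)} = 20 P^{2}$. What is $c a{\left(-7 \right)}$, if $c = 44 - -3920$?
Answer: $3884720$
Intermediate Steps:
$c = 3964$ ($c = 44 + 3920 = 3964$)
$c a{\left(-7 \right)} = 3964 \cdot 20 \left(-7\right)^{2} = 3964 \cdot 20 \cdot 49 = 3964 \cdot 980 = 3884720$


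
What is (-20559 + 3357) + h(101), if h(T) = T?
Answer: -17101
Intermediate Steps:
(-20559 + 3357) + h(101) = (-20559 + 3357) + 101 = -17202 + 101 = -17101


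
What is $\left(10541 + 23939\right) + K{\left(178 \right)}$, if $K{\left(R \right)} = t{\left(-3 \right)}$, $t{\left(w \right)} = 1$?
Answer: $34481$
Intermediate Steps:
$K{\left(R \right)} = 1$
$\left(10541 + 23939\right) + K{\left(178 \right)} = \left(10541 + 23939\right) + 1 = 34480 + 1 = 34481$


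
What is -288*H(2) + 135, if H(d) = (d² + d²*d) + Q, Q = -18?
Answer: 1863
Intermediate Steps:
H(d) = -18 + d² + d³ (H(d) = (d² + d²*d) - 18 = (d² + d³) - 18 = -18 + d² + d³)
-288*H(2) + 135 = -288*(-18 + 2² + 2³) + 135 = -288*(-18 + 4 + 8) + 135 = -288*(-6) + 135 = 1728 + 135 = 1863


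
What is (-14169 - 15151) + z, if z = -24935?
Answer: -54255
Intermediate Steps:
(-14169 - 15151) + z = (-14169 - 15151) - 24935 = -29320 - 24935 = -54255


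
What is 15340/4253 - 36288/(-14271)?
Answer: 124416668/20231521 ≈ 6.1496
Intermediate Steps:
15340/4253 - 36288/(-14271) = 15340*(1/4253) - 36288*(-1/14271) = 15340/4253 + 12096/4757 = 124416668/20231521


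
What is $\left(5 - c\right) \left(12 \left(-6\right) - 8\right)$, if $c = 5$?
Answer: $0$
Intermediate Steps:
$\left(5 - c\right) \left(12 \left(-6\right) - 8\right) = \left(5 - 5\right) \left(12 \left(-6\right) - 8\right) = \left(5 - 5\right) \left(-72 - 8\right) = 0 \left(-80\right) = 0$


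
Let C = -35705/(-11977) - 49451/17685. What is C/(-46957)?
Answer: -39168298/9946114545465 ≈ -3.9380e-6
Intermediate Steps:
C = 39168298/211813245 (C = -35705*(-1/11977) - 49451*1/17685 = 35705/11977 - 49451/17685 = 39168298/211813245 ≈ 0.18492)
C/(-46957) = (39168298/211813245)/(-46957) = (39168298/211813245)*(-1/46957) = -39168298/9946114545465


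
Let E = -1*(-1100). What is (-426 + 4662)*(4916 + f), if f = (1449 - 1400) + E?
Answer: 25691340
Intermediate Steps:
E = 1100
f = 1149 (f = (1449 - 1400) + 1100 = 49 + 1100 = 1149)
(-426 + 4662)*(4916 + f) = (-426 + 4662)*(4916 + 1149) = 4236*6065 = 25691340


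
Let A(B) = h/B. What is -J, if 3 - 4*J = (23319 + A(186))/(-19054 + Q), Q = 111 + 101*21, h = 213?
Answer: -4574741/4171856 ≈ -1.0966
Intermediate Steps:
Q = 2232 (Q = 111 + 2121 = 2232)
A(B) = 213/B
J = 4574741/4171856 (J = 3/4 - (23319 + 213/186)/(4*(-19054 + 2232)) = 3/4 - (23319 + 213*(1/186))/(4*(-16822)) = 3/4 - (23319 + 71/62)*(-1)/(4*16822) = 3/4 - 1445849*(-1)/(248*16822) = 3/4 - 1/4*(-1445849/1042964) = 3/4 + 1445849/4171856 = 4574741/4171856 ≈ 1.0966)
-J = -1*4574741/4171856 = -4574741/4171856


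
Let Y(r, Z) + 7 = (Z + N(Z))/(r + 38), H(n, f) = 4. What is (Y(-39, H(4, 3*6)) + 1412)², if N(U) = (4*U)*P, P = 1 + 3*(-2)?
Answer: 2193361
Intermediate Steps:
P = -5 (P = 1 - 6 = -5)
N(U) = -20*U (N(U) = (4*U)*(-5) = -20*U)
Y(r, Z) = -7 - 19*Z/(38 + r) (Y(r, Z) = -7 + (Z - 20*Z)/(r + 38) = -7 + (-19*Z)/(38 + r) = -7 - 19*Z/(38 + r))
(Y(-39, H(4, 3*6)) + 1412)² = ((-266 - 19*4 - 7*(-39))/(38 - 39) + 1412)² = ((-266 - 76 + 273)/(-1) + 1412)² = (-1*(-69) + 1412)² = (69 + 1412)² = 1481² = 2193361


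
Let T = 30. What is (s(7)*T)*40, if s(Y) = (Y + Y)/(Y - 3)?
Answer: 4200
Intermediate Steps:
s(Y) = 2*Y/(-3 + Y) (s(Y) = (2*Y)/(-3 + Y) = 2*Y/(-3 + Y))
(s(7)*T)*40 = ((2*7/(-3 + 7))*30)*40 = ((2*7/4)*30)*40 = ((2*7*(¼))*30)*40 = ((7/2)*30)*40 = 105*40 = 4200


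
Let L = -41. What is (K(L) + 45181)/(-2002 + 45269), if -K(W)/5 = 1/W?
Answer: 1852426/1773947 ≈ 1.0442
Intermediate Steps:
K(W) = -5/W
(K(L) + 45181)/(-2002 + 45269) = (-5/(-41) + 45181)/(-2002 + 45269) = (-5*(-1/41) + 45181)/43267 = (5/41 + 45181)*(1/43267) = (1852426/41)*(1/43267) = 1852426/1773947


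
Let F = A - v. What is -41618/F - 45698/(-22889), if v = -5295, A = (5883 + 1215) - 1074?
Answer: -435338740/259080591 ≈ -1.6803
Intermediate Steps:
A = 6024 (A = 7098 - 1074 = 6024)
F = 11319 (F = 6024 - 1*(-5295) = 6024 + 5295 = 11319)
-41618/F - 45698/(-22889) = -41618/11319 - 45698/(-22889) = -41618*1/11319 - 45698*(-1/22889) = -41618/11319 + 45698/22889 = -435338740/259080591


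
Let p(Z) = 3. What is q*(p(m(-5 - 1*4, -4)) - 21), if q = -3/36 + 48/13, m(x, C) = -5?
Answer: -1689/26 ≈ -64.962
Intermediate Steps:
q = 563/156 (q = -3*1/36 + 48*(1/13) = -1/12 + 48/13 = 563/156 ≈ 3.6090)
q*(p(m(-5 - 1*4, -4)) - 21) = 563*(3 - 21)/156 = (563/156)*(-18) = -1689/26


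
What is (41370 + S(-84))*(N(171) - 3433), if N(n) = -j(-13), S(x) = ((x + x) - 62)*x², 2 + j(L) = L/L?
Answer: 5427742320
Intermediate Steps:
j(L) = -1 (j(L) = -2 + L/L = -2 + 1 = -1)
S(x) = x²*(-62 + 2*x) (S(x) = (2*x - 62)*x² = (-62 + 2*x)*x² = x²*(-62 + 2*x))
N(n) = 1 (N(n) = -1*(-1) = 1)
(41370 + S(-84))*(N(171) - 3433) = (41370 + 2*(-84)²*(-31 - 84))*(1 - 3433) = (41370 + 2*7056*(-115))*(-3432) = (41370 - 1622880)*(-3432) = -1581510*(-3432) = 5427742320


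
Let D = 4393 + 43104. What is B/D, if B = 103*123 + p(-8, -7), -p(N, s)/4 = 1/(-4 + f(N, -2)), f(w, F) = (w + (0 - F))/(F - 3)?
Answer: 88693/332479 ≈ 0.26676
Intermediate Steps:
D = 47497
f(w, F) = (w - F)/(-3 + F)
p(N, s) = -4/(-22/5 - N/5) (p(N, s) = -4/(-4 + (N - 1*(-2))/(-3 - 2)) = -4/(-4 + (N + 2)/(-5)) = -4/(-4 - (2 + N)/5) = -4/(-4 + (-2/5 - N/5)) = -4/(-22/5 - N/5))
B = 88693/7 (B = 103*123 + 20/(22 - 8) = 12669 + 20/14 = 12669 + 20*(1/14) = 12669 + 10/7 = 88693/7 ≈ 12670.)
B/D = (88693/7)/47497 = (88693/7)*(1/47497) = 88693/332479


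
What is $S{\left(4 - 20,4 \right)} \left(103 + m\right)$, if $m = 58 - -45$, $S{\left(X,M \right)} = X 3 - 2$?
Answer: $-10300$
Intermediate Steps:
$S{\left(X,M \right)} = -2 + 3 X$ ($S{\left(X,M \right)} = 3 X - 2 = -2 + 3 X$)
$m = 103$ ($m = 58 + 45 = 103$)
$S{\left(4 - 20,4 \right)} \left(103 + m\right) = \left(-2 + 3 \left(4 - 20\right)\right) \left(103 + 103\right) = \left(-2 + 3 \left(4 - 20\right)\right) 206 = \left(-2 + 3 \left(-16\right)\right) 206 = \left(-2 - 48\right) 206 = \left(-50\right) 206 = -10300$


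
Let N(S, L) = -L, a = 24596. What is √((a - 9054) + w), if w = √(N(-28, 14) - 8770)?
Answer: √(15542 + 12*I*√61) ≈ 124.67 + 0.3759*I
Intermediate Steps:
w = 12*I*√61 (w = √(-1*14 - 8770) = √(-14 - 8770) = √(-8784) = 12*I*√61 ≈ 93.723*I)
√((a - 9054) + w) = √((24596 - 9054) + 12*I*√61) = √(15542 + 12*I*√61)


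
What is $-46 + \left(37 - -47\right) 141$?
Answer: $11798$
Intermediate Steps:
$-46 + \left(37 - -47\right) 141 = -46 + \left(37 + 47\right) 141 = -46 + 84 \cdot 141 = -46 + 11844 = 11798$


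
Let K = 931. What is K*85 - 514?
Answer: 78621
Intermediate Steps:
K*85 - 514 = 931*85 - 514 = 79135 - 514 = 78621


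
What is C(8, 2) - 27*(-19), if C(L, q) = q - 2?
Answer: 513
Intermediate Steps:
C(L, q) = -2 + q
C(8, 2) - 27*(-19) = (-2 + 2) - 27*(-19) = 0 + 513 = 513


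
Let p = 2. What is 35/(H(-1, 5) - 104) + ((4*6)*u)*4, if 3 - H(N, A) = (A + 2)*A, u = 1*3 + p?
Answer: 65245/136 ≈ 479.74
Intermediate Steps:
u = 5 (u = 1*3 + 2 = 3 + 2 = 5)
H(N, A) = 3 - A*(2 + A) (H(N, A) = 3 - (A + 2)*A = 3 - (2 + A)*A = 3 - A*(2 + A))
35/(H(-1, 5) - 104) + ((4*6)*u)*4 = 35/((3 - 1*5² - 2*5) - 104) + ((4*6)*5)*4 = 35/((3 - 1*25 - 10) - 104) + (24*5)*4 = 35/((3 - 25 - 10) - 104) + 120*4 = 35/(-32 - 104) + 480 = 35/(-136) + 480 = -1/136*35 + 480 = -35/136 + 480 = 65245/136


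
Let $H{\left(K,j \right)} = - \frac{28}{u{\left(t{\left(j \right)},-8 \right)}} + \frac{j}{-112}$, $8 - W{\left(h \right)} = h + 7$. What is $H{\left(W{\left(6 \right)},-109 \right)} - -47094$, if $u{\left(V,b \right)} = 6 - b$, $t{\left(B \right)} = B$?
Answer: $\frac{5274413}{112} \approx 47093.0$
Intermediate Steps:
$W{\left(h \right)} = 1 - h$ ($W{\left(h \right)} = 8 - \left(h + 7\right) = 8 - \left(7 + h\right) = 1 - h$)
$H{\left(K,j \right)} = -2 - \frac{j}{112}$ ($H{\left(K,j \right)} = - \frac{28}{6 - -8} + \frac{j}{-112} = - \frac{28}{6 + 8} + j \left(- \frac{1}{112}\right) = - \frac{28}{14} - \frac{j}{112} = \left(-28\right) \frac{1}{14} - \frac{j}{112} = -2 - \frac{j}{112}$)
$H{\left(W{\left(6 \right)},-109 \right)} - -47094 = \left(-2 - - \frac{109}{112}\right) - -47094 = \left(-2 + \frac{109}{112}\right) + 47094 = - \frac{115}{112} + 47094 = \frac{5274413}{112}$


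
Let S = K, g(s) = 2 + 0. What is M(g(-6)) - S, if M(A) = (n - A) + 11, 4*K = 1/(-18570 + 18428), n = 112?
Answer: 68729/568 ≈ 121.00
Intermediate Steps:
g(s) = 2
K = -1/568 (K = 1/(4*(-18570 + 18428)) = (¼)/(-142) = (¼)*(-1/142) = -1/568 ≈ -0.0017606)
S = -1/568 ≈ -0.0017606
M(A) = 123 - A (M(A) = (112 - A) + 11 = 123 - A)
M(g(-6)) - S = (123 - 1*2) - 1*(-1/568) = (123 - 2) + 1/568 = 121 + 1/568 = 68729/568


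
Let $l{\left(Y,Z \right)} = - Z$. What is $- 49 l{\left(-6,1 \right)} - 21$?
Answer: $28$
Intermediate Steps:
$- 49 l{\left(-6,1 \right)} - 21 = - 49 \left(\left(-1\right) 1\right) - 21 = \left(-49\right) \left(-1\right) - 21 = 49 - 21 = 28$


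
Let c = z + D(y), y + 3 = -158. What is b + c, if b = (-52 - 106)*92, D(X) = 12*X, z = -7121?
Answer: -23589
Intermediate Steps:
y = -161 (y = -3 - 158 = -161)
c = -9053 (c = -7121 + 12*(-161) = -7121 - 1932 = -9053)
b = -14536 (b = -158*92 = -14536)
b + c = -14536 - 9053 = -23589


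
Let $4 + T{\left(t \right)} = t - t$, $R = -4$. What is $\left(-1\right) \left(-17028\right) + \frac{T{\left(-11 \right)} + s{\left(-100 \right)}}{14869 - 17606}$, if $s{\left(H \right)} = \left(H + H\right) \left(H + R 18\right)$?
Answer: $\frac{46571240}{2737} \approx 17015.0$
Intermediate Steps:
$T{\left(t \right)} = -4$ ($T{\left(t \right)} = -4 + \left(t - t\right) = -4 + 0 = -4$)
$s{\left(H \right)} = 2 H \left(-72 + H\right)$ ($s{\left(H \right)} = \left(H + H\right) \left(H - 72\right) = 2 H \left(H - 72\right) = 2 H \left(-72 + H\right)$)
$\left(-1\right) \left(-17028\right) + \frac{T{\left(-11 \right)} + s{\left(-100 \right)}}{14869 - 17606} = \left(-1\right) \left(-17028\right) + \frac{-4 + 2 \left(-100\right) \left(-72 - 100\right)}{14869 - 17606} = 17028 + \frac{-4 + 2 \left(-100\right) \left(-172\right)}{-2737} = 17028 + \left(-4 + 34400\right) \left(- \frac{1}{2737}\right) = 17028 + 34396 \left(- \frac{1}{2737}\right) = 17028 - \frac{34396}{2737} = \frac{46571240}{2737}$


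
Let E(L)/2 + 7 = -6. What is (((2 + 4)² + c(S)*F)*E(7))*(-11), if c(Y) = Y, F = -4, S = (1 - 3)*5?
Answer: 21736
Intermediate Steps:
S = -10 (S = -2*5 = -10)
E(L) = -26 (E(L) = -14 + 2*(-6) = -14 - 12 = -26)
(((2 + 4)² + c(S)*F)*E(7))*(-11) = (((2 + 4)² - 10*(-4))*(-26))*(-11) = ((6² + 40)*(-26))*(-11) = ((36 + 40)*(-26))*(-11) = (76*(-26))*(-11) = -1976*(-11) = 21736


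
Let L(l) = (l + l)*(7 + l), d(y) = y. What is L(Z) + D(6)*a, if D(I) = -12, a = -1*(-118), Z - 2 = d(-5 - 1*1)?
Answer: -1440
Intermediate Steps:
Z = -4 (Z = 2 + (-5 - 1*1) = 2 + (-5 - 1) = 2 - 6 = -4)
a = 118
L(l) = 2*l*(7 + l) (L(l) = (2*l)*(7 + l) = 2*l*(7 + l))
L(Z) + D(6)*a = 2*(-4)*(7 - 4) - 12*118 = 2*(-4)*3 - 1416 = -24 - 1416 = -1440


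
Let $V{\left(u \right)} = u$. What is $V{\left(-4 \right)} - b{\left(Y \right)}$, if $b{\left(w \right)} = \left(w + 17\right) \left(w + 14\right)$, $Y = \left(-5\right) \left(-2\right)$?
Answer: $-652$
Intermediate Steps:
$Y = 10$
$b{\left(w \right)} = \left(14 + w\right) \left(17 + w\right)$ ($b{\left(w \right)} = \left(17 + w\right) \left(14 + w\right) = \left(14 + w\right) \left(17 + w\right)$)
$V{\left(-4 \right)} - b{\left(Y \right)} = -4 - \left(238 + 10^{2} + 31 \cdot 10\right) = -4 - \left(238 + 100 + 310\right) = -4 - 648 = -652$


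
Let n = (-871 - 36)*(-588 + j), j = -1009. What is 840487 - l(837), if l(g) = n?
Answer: -607992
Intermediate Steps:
n = 1448479 (n = (-871 - 36)*(-588 - 1009) = -907*(-1597) = 1448479)
l(g) = 1448479
840487 - l(837) = 840487 - 1*1448479 = 840487 - 1448479 = -607992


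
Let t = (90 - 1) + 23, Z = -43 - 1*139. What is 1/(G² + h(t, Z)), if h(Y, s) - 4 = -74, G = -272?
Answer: 1/73914 ≈ 1.3529e-5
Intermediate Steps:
Z = -182 (Z = -43 - 139 = -182)
t = 112 (t = 89 + 23 = 112)
h(Y, s) = -70 (h(Y, s) = 4 - 74 = -70)
1/(G² + h(t, Z)) = 1/((-272)² - 70) = 1/(73984 - 70) = 1/73914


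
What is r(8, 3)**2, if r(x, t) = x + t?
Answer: 121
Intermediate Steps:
r(x, t) = t + x
r(8, 3)**2 = (3 + 8)**2 = 11**2 = 121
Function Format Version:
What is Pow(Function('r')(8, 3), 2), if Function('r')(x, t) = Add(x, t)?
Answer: 121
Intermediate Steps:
Function('r')(x, t) = Add(t, x)
Pow(Function('r')(8, 3), 2) = Pow(Add(3, 8), 2) = Pow(11, 2) = 121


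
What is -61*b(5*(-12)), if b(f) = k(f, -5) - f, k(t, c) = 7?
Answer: -4087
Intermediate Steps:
b(f) = 7 - f
-61*b(5*(-12)) = -61*(7 - 5*(-12)) = -61*(7 - 1*(-60)) = -61*(7 + 60) = -61*67 = -4087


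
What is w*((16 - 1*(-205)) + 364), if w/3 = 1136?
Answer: 1993680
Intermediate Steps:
w = 3408 (w = 3*1136 = 3408)
w*((16 - 1*(-205)) + 364) = 3408*((16 - 1*(-205)) + 364) = 3408*((16 + 205) + 364) = 3408*(221 + 364) = 3408*585 = 1993680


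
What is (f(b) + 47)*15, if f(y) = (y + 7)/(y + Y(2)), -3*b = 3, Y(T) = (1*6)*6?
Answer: 4953/7 ≈ 707.57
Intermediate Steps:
Y(T) = 36 (Y(T) = 6*6 = 36)
b = -1 (b = -1/3*3 = -1)
f(y) = (7 + y)/(36 + y) (f(y) = (y + 7)/(y + 36) = (7 + y)/(36 + y))
(f(b) + 47)*15 = ((7 - 1)/(36 - 1) + 47)*15 = (6/35 + 47)*15 = (1651/35)*15 = 4953/7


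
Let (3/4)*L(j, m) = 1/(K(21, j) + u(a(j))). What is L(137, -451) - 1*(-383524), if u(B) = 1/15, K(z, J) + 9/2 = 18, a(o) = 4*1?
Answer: 156094308/407 ≈ 3.8352e+5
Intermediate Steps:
a(o) = 4
K(z, J) = 27/2 (K(z, J) = -9/2 + 18 = 27/2)
u(B) = 1/15
L(j, m) = 40/407 (L(j, m) = 4/(3*(27/2 + 1/15)) = 4/(3*(407/30)) = (4/3)*(30/407) = 40/407)
L(137, -451) - 1*(-383524) = 40/407 - 1*(-383524) = 40/407 + 383524 = 156094308/407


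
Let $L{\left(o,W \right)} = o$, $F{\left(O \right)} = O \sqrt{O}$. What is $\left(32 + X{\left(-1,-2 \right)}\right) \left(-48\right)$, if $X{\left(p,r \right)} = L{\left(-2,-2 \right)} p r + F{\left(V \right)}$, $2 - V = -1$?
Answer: $-1344 - 144 \sqrt{3} \approx -1593.4$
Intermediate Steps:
$V = 3$ ($V = 2 - -1 = 2 + 1 = 3$)
$F{\left(O \right)} = O^{\frac{3}{2}}$
$X{\left(p,r \right)} = 3 \sqrt{3} - 2 p r$ ($X{\left(p,r \right)} = - 2 p r + 3^{\frac{3}{2}} = - 2 p r + 3 \sqrt{3} = 3 \sqrt{3} - 2 p r$)
$\left(32 + X{\left(-1,-2 \right)}\right) \left(-48\right) = \left(32 + \left(3 \sqrt{3} - \left(-2\right) \left(-2\right)\right)\right) \left(-48\right) = \left(32 - \left(4 - 3 \sqrt{3}\right)\right) \left(-48\right) = \left(28 + 3 \sqrt{3}\right) \left(-48\right) = -1344 - 144 \sqrt{3}$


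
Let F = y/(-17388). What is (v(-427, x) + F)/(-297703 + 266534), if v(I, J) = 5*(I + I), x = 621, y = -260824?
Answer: 18496484/135491643 ≈ 0.13651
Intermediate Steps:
v(I, J) = 10*I (v(I, J) = 5*(2*I) = 10*I)
F = 65206/4347 (F = -260824/(-17388) = -260824*(-1/17388) = 65206/4347 ≈ 15.000)
(v(-427, x) + F)/(-297703 + 266534) = (10*(-427) + 65206/4347)/(-297703 + 266534) = (-4270 + 65206/4347)/(-31169) = -18496484/4347*(-1/31169) = 18496484/135491643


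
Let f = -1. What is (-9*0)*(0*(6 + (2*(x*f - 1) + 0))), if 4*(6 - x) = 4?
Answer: 0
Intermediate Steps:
x = 5 (x = 6 - ¼*4 = 6 - 1 = 5)
(-9*0)*(0*(6 + (2*(x*f - 1) + 0))) = (-9*0)*(0*(6 + (2*(5*(-1) - 1) + 0))) = 0*(0*(6 + (2*(-5 - 1) + 0))) = 0*(0*(6 + (2*(-6) + 0))) = 0*(0*(6 + (-12 + 0))) = 0*(0*(6 - 12)) = 0*(0*(-6)) = 0*0 = 0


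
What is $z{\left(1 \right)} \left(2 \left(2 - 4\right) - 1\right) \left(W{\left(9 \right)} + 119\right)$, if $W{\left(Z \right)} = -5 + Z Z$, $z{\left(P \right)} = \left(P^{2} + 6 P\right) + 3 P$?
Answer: $-9750$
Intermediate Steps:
$z{\left(P \right)} = P^{2} + 9 P$
$W{\left(Z \right)} = -5 + Z^{2}$
$z{\left(1 \right)} \left(2 \left(2 - 4\right) - 1\right) \left(W{\left(9 \right)} + 119\right) = 1 \left(9 + 1\right) \left(2 \left(2 - 4\right) - 1\right) \left(\left(-5 + 9^{2}\right) + 119\right) = 1 \cdot 10 \left(2 \left(-2\right) - 1\right) \left(\left(-5 + 81\right) + 119\right) = 10 \left(-4 - 1\right) \left(76 + 119\right) = 10 \left(-5\right) 195 = \left(-50\right) 195 = -9750$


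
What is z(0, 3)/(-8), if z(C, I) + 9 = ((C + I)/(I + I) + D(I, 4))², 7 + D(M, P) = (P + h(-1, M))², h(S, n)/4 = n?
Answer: -248965/32 ≈ -7780.2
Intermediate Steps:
h(S, n) = 4*n
D(M, P) = -7 + (P + 4*M)²
z(C, I) = -9 + (-7 + (4 + 4*I)² + (C + I)/(2*I))² (z(C, I) = -9 + ((C + I)/(I + I) + (-7 + (4 + 4*I)²))² = -9 + ((C + I)/((2*I)) + (-7 + (4 + 4*I)²))² = -9 + ((C + I)*(1/(2*I)) + (-7 + (4 + 4*I)²))² = -9 + ((C + I)/(2*I) + (-7 + (4 + 4*I)²))² = -9 + (-7 + (4 + 4*I)² + (C + I)/(2*I))²)
z(0, 3)/(-8) = (-9 + (¼)*(0 - 13*3 + 32*3*(1 + 3)²)²/3²)/(-8) = -(-9 + (¼)*(⅑)*(0 - 39 + 32*3*4²)²)/8 = -(-9 + (¼)*(⅑)*(0 - 39 + 32*3*16)²)/8 = -(-9 + (¼)*(⅑)*(0 - 39 + 1536)²)/8 = -(-9 + (¼)*(⅑)*1497²)/8 = -(-9 + (¼)*(⅑)*2241009)/8 = -(-9 + 249001/4)/8 = -⅛*248965/4 = -248965/32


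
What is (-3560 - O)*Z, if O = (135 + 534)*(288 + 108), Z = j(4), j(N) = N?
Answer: -1073936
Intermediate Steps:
Z = 4
O = 264924 (O = 669*396 = 264924)
(-3560 - O)*Z = (-3560 - 1*264924)*4 = (-3560 - 264924)*4 = -268484*4 = -1073936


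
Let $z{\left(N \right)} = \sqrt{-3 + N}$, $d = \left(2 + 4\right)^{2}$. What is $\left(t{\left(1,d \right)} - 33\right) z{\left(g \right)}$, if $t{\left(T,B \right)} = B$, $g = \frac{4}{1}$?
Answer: $3$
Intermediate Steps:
$g = 4$ ($g = 4 \cdot 1 = 4$)
$d = 36$ ($d = 6^{2} = 36$)
$\left(t{\left(1,d \right)} - 33\right) z{\left(g \right)} = \left(36 - 33\right) \sqrt{-3 + 4} = 3 \sqrt{1} = 3 \cdot 1 = 3$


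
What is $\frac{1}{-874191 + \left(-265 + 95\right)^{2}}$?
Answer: $- \frac{1}{845291} \approx -1.183 \cdot 10^{-6}$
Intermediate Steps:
$\frac{1}{-874191 + \left(-265 + 95\right)^{2}} = \frac{1}{-874191 + \left(-170\right)^{2}} = \frac{1}{-874191 + 28900} = \frac{1}{-845291} = - \frac{1}{845291}$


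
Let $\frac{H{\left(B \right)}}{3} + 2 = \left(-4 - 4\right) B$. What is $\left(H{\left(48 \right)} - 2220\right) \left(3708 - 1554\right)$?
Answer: $-7276212$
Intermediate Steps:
$H{\left(B \right)} = -6 - 24 B$ ($H{\left(B \right)} = -6 + 3 \left(-4 - 4\right) B = -6 + 3 \left(- 8 B\right) = -6 - 24 B$)
$\left(H{\left(48 \right)} - 2220\right) \left(3708 - 1554\right) = \left(\left(-6 - 1152\right) - 2220\right) \left(3708 - 1554\right) = \left(\left(-6 - 1152\right) - 2220\right) 2154 = \left(-1158 - 2220\right) 2154 = \left(-3378\right) 2154 = -7276212$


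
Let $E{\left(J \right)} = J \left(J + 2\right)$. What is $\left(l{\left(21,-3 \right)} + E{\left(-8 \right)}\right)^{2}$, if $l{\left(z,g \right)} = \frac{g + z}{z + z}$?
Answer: $\frac{114921}{49} \approx 2345.3$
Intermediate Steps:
$E{\left(J \right)} = J \left(2 + J\right)$
$l{\left(z,g \right)} = \frac{g + z}{2 z}$
$\left(l{\left(21,-3 \right)} + E{\left(-8 \right)}\right)^{2} = \left(\frac{-3 + 21}{2 \cdot 21} - 8 \left(2 - 8\right)\right)^{2} = \left(\frac{1}{2} \cdot \frac{1}{21} \cdot 18 - -48\right)^{2} = \left(\frac{3}{7} + 48\right)^{2} = \left(\frac{339}{7}\right)^{2} = \frac{114921}{49}$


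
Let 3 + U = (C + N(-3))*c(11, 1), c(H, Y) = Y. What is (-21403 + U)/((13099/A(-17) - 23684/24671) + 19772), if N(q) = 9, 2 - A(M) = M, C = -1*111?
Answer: -10081853492/9590820661 ≈ -1.0512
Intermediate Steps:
C = -111
A(M) = 2 - M
U = -105 (U = -3 + (-111 + 9)*1 = -3 - 102*1 = -3 - 102 = -105)
(-21403 + U)/((13099/A(-17) - 23684/24671) + 19772) = (-21403 - 105)/((13099/(2 - 1*(-17)) - 23684/24671) + 19772) = -21508/((13099/(2 + 17) - 23684*1/24671) + 19772) = -21508/((13099/19 - 23684/24671) + 19772) = -21508/(322715433/468749 + 19772) = -21508/9590820661/468749 = -21508*468749/9590820661 = -10081853492/9590820661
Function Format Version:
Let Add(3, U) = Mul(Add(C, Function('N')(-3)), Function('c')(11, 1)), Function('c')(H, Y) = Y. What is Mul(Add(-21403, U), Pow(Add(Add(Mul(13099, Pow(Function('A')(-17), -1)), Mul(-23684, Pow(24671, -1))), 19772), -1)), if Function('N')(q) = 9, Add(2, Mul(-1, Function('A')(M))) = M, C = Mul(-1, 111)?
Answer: Rational(-10081853492, 9590820661) ≈ -1.0512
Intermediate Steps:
C = -111
Function('A')(M) = Add(2, Mul(-1, M))
U = -105 (U = Add(-3, Mul(Add(-111, 9), 1)) = Add(-3, Mul(-102, 1)) = Add(-3, -102) = -105)
Mul(Add(-21403, U), Pow(Add(Add(Mul(13099, Pow(Function('A')(-17), -1)), Mul(-23684, Pow(24671, -1))), 19772), -1)) = Mul(Add(-21403, -105), Pow(Add(Add(Mul(13099, Pow(Add(2, Mul(-1, -17)), -1)), Mul(-23684, Pow(24671, -1))), 19772), -1)) = Mul(-21508, Pow(Add(Add(Mul(13099, Pow(Add(2, 17), -1)), Mul(-23684, Rational(1, 24671))), 19772), -1)) = Mul(-21508, Pow(Add(Add(Mul(13099, Pow(19, -1)), Rational(-23684, 24671)), 19772), -1)) = Mul(-21508, Pow(Add(Add(Mul(13099, Rational(1, 19)), Rational(-23684, 24671)), 19772), -1)) = Mul(-21508, Pow(Add(Add(Rational(13099, 19), Rational(-23684, 24671)), 19772), -1)) = Mul(-21508, Pow(Add(Rational(322715433, 468749), 19772), -1)) = Mul(-21508, Pow(Rational(9590820661, 468749), -1)) = Mul(-21508, Rational(468749, 9590820661)) = Rational(-10081853492, 9590820661)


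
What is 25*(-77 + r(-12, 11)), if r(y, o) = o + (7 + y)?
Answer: -1775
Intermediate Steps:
r(y, o) = 7 + o + y
25*(-77 + r(-12, 11)) = 25*(-77 + (7 + 11 - 12)) = 25*(-77 + 6) = 25*(-71) = -1775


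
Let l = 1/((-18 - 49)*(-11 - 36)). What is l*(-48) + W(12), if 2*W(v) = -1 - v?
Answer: -41033/6298 ≈ -6.5152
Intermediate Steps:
W(v) = -½ - v/2 (W(v) = (-1 - v)/2 = -½ - v/2)
l = 1/3149 (l = 1/(-67*(-47)) = 1/3149 ≈ 0.00031756)
l*(-48) + W(12) = (1/3149)*(-48) + (-½ - ½*12) = -48/3149 + (-½ - 6) = -48/3149 - 13/2 = -41033/6298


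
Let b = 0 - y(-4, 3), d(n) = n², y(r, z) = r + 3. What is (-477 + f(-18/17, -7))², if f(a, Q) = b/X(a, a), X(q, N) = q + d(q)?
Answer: 68840209/324 ≈ 2.1247e+5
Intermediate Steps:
y(r, z) = 3 + r
X(q, N) = q + q²
b = 1 (b = 0 - (3 - 4) = 0 - 1*(-1) = 0 + 1 = 1)
f(a, Q) = 1/(a*(1 + a))
(-477 + f(-18/17, -7))² = (-477 + 1/(((-18/17))*(1 - 18/17)))² = (-477 + 1/(((-18*1/17))*(1 - 18*1/17)))² = (-477 + 1/((-18/17)*(1 - 18/17)))² = (-477 - 17/(18*(-1/17)))² = (-477 - 17/18*(-17))² = (-477 + 289/18)² = (-8297/18)² = 68840209/324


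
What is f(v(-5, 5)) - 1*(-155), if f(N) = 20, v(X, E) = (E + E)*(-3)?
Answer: 175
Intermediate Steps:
v(X, E) = -6*E (v(X, E) = (2*E)*(-3) = -6*E)
f(v(-5, 5)) - 1*(-155) = 20 - 1*(-155) = 20 + 155 = 175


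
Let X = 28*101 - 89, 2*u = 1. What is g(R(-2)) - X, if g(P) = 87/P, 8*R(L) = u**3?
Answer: 2829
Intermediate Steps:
u = 1/2 (u = (1/2)*1 = 1/2 ≈ 0.50000)
R(L) = 1/64 (R(L) = (1/2)**3/8 = (1/8)*(1/8) = 1/64)
X = 2739 (X = 2828 - 89 = 2739)
g(R(-2)) - X = 87/(1/64) - 1*2739 = 87*64 - 2739 = 5568 - 2739 = 2829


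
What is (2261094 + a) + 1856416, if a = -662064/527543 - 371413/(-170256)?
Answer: 369823965340009955/89817361008 ≈ 4.1175e+6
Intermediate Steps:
a = 83215959875/89817361008 (a = -662064*1/527543 - 371413*(-1/170256) = -662064/527543 + 371413/170256 = 83215959875/89817361008 ≈ 0.92650)
(2261094 + a) + 1856416 = (2261094 + 83215959875/89817361008) + 1856416 = 203085579286982627/89817361008 + 1856416 = 369823965340009955/89817361008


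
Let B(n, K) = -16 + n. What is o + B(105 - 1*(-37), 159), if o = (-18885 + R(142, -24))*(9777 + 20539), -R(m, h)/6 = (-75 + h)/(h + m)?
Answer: -33769530654/59 ≈ -5.7236e+8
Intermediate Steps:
R(m, h) = -6*(-75 + h)/(h + m)
o = -33769538088/59 (o = (-18885 + 6*(75 - 1*(-24))/(-24 + 142))*(9777 + 20539) = (-18885 + 6*(75 + 24)/118)*30316 = (-18885 + 6*(1/118)*99)*30316 = (-18885 + 297/59)*30316 = -1113918/59*30316 = -33769538088/59 ≈ -5.7236e+8)
o + B(105 - 1*(-37), 159) = -33769538088/59 + (-16 + (105 - 1*(-37))) = -33769538088/59 + (-16 + (105 + 37)) = -33769538088/59 + (-16 + 142) = -33769538088/59 + 126 = -33769530654/59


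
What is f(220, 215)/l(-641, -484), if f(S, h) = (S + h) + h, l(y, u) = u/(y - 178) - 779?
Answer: -532350/637517 ≈ -0.83504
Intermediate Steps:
l(y, u) = -779 + u/(-178 + y) (l(y, u) = u/(-178 + y) - 779 = -779 + u/(-178 + y))
f(S, h) = S + 2*h
f(220, 215)/l(-641, -484) = (220 + 2*215)/(((138662 - 484 - 779*(-641))/(-178 - 641))) = (220 + 430)/(((138662 - 484 + 499339)/(-819))) = 650/((-1/819*637517)) = 650/(-637517/819) = 650*(-819/637517) = -532350/637517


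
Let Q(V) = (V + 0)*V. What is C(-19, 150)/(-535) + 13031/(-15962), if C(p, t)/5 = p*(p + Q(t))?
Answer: 6816598401/1707934 ≈ 3991.1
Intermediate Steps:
Q(V) = V**2 (Q(V) = V*V = V**2)
C(p, t) = 5*p*(p + t**2) (C(p, t) = 5*(p*(p + t**2)) = 5*p*(p + t**2))
C(-19, 150)/(-535) + 13031/(-15962) = (5*(-19)*(-19 + 150**2))/(-535) + 13031/(-15962) = (5*(-19)*(-19 + 22500))*(-1/535) + 13031*(-1/15962) = (5*(-19)*22481)*(-1/535) - 13031/15962 = -2135695*(-1/535) - 13031/15962 = 427139/107 - 13031/15962 = 6816598401/1707934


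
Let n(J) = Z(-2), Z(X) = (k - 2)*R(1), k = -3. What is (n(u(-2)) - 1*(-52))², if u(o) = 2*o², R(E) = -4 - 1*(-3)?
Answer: 3249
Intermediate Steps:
R(E) = -1 (R(E) = -4 + 3 = -1)
Z(X) = 5 (Z(X) = (-3 - 2)*(-1) = -5*(-1) = 5)
n(J) = 5
(n(u(-2)) - 1*(-52))² = (5 - 1*(-52))² = (5 + 52)² = 57² = 3249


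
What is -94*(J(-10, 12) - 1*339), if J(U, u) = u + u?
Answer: 29610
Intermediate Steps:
J(U, u) = 2*u
-94*(J(-10, 12) - 1*339) = -94*(2*12 - 1*339) = -94*(24 - 339) = -94*(-315) = 29610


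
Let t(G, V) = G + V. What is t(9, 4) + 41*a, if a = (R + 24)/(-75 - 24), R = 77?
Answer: -2854/99 ≈ -28.828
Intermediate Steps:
a = -101/99 (a = (77 + 24)/(-75 - 24) = 101/(-99) = 101*(-1/99) = -101/99 ≈ -1.0202)
t(9, 4) + 41*a = (9 + 4) + 41*(-101/99) = 13 - 4141/99 = -2854/99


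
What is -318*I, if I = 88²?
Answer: -2462592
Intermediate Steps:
I = 7744
-318*I = -318*7744 = -2462592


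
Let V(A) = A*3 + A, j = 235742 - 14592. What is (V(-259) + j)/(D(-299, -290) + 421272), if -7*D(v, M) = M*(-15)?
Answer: 770399/1472277 ≈ 0.52327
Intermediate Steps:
D(v, M) = 15*M/7 (D(v, M) = -M*(-15)/7 = -(-15)*M/7 = 15*M/7)
j = 221150
V(A) = 4*A (V(A) = 3*A + A = 4*A)
(V(-259) + j)/(D(-299, -290) + 421272) = (4*(-259) + 221150)/((15/7)*(-290) + 421272) = (-1036 + 221150)/(-4350/7 + 421272) = 220114/(2944554/7) = 220114*(7/2944554) = 770399/1472277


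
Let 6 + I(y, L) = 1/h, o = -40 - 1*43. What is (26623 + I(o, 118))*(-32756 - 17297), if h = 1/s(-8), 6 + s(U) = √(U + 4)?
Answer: -1331960383 - 100106*I ≈ -1.332e+9 - 1.0011e+5*I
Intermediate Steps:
o = -83 (o = -40 - 43 = -83)
s(U) = -6 + √(4 + U) (s(U) = -6 + √(U + 4) = -6 + √(4 + U))
h = (-6 - 2*I)/40 (h = 1/(-6 + √(4 - 8)) = 1/(-6 + √(-4)) = 1/(-6 + 2*I) = (-6 - 2*I)/40 ≈ -0.15 - 0.05*I)
I(y, L) = -6 + 40*(-3/20 + I/20) (I(y, L) = -6 + 1/(-3/20 - I/20) = -6 + 40*(-3/20 + I/20))
(26623 + I(o, 118))*(-32756 - 17297) = (26623 + (-12 + 2*I))*(-32756 - 17297) = (26611 + 2*I)*(-50053) = -1331960383 - 100106*I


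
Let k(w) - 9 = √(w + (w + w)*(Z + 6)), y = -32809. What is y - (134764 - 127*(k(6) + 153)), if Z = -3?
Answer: -146999 + 127*√42 ≈ -1.4618e+5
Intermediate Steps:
k(w) = 9 + √7*√w (k(w) = 9 + √(w + (w + w)*(-3 + 6)) = 9 + √(w + (2*w)*3) = 9 + √(w + 6*w) = 9 + √(7*w) = 9 + √7*√w)
y - (134764 - 127*(k(6) + 153)) = -32809 - (134764 - 127*((9 + √7*√6) + 153)) = -32809 - (134764 - 127*((9 + √42) + 153)) = -32809 - (134764 - 127*(162 + √42)) = -32809 - (134764 + (-20574 - 127*√42)) = -32809 - (114190 - 127*√42) = -32809 + (-114190 + 127*√42) = -146999 + 127*√42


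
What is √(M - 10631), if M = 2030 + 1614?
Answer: I*√6987 ≈ 83.588*I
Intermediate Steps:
M = 3644
√(M - 10631) = √(3644 - 10631) = √(-6987) = I*√6987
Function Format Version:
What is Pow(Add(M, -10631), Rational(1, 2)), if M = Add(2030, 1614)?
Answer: Mul(I, Pow(6987, Rational(1, 2))) ≈ Mul(83.588, I)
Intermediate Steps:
M = 3644
Pow(Add(M, -10631), Rational(1, 2)) = Pow(Add(3644, -10631), Rational(1, 2)) = Pow(-6987, Rational(1, 2)) = Mul(I, Pow(6987, Rational(1, 2)))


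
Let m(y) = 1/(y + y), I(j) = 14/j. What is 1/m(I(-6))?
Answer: -14/3 ≈ -4.6667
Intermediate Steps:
m(y) = 1/(2*y)
1/m(I(-6)) = 1/(1/(2*((14/(-6))))) = 1/(1/(2*((14*(-⅙))))) = 1/(1/(2*(-7/3))) = 1/((½)*(-3/7)) = 1/(-3/14) = -14/3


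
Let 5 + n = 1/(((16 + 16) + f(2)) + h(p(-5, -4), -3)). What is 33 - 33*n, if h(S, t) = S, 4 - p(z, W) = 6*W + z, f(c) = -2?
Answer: 4147/21 ≈ 197.48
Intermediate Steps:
p(z, W) = 4 - z - 6*W (p(z, W) = 4 - (6*W + z) = 4 - (z + 6*W) = 4 + (-z - 6*W) = 4 - z - 6*W)
n = -314/63 (n = -5 + 1/(((16 + 16) - 2) + (4 - 1*(-5) - 6*(-4))) = -5 + 1/((32 - 2) + (4 + 5 + 24)) = -5 + 1/(30 + 33) = -5 + 1/63 = -314/63 ≈ -4.9841)
33 - 33*n = 33 - 33*(-314/63) = 33 + 3454/21 = 4147/21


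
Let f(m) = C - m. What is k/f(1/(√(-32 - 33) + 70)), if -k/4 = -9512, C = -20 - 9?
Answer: 38048*(-√65 + 70*I)/(-2031*I + 29*√65) ≈ -1311.4 - 0.073392*I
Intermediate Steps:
C = -29
k = 38048 (k = -4*(-9512) = 38048)
f(m) = -29 - m
k/f(1/(√(-32 - 33) + 70)) = 38048/(-29 - 1/(√(-32 - 33) + 70)) = 38048/(-29 - 1/(√(-65) + 70)) = 38048/(-29 - 1/(I*√65 + 70)) = 38048/(-29 - 1/(70 + I*√65))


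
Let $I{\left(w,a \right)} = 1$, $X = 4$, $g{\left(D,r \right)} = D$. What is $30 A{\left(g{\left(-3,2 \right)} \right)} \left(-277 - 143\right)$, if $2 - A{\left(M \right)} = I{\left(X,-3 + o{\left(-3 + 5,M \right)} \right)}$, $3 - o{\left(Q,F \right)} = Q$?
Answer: $-12600$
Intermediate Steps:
$o{\left(Q,F \right)} = 3 - Q$
$A{\left(M \right)} = 1$ ($A{\left(M \right)} = 2 - 1 = 1$)
$30 A{\left(g{\left(-3,2 \right)} \right)} \left(-277 - 143\right) = 30 \cdot 1 \left(-277 - 143\right) = 30 \left(-420\right) = -12600$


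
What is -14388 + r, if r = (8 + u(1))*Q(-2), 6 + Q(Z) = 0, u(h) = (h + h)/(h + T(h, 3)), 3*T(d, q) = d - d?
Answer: -14448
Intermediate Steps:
T(d, q) = 0 (T(d, q) = (d - d)/3 = (⅓)*0 = 0)
u(h) = 2 (u(h) = (h + h)/(h + 0) = (2*h)/h = 2)
Q(Z) = -6 (Q(Z) = -6 + 0 = -6)
r = -60 (r = (8 + 2)*(-6) = 10*(-6) = -60)
-14388 + r = -14388 - 60 = -14448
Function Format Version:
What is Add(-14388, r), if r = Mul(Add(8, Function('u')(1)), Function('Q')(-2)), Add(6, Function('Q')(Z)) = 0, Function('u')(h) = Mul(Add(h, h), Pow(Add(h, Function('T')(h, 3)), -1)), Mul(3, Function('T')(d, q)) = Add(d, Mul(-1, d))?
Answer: -14448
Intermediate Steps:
Function('T')(d, q) = 0 (Function('T')(d, q) = Mul(Rational(1, 3), Add(d, Mul(-1, d))) = Mul(Rational(1, 3), 0) = 0)
Function('u')(h) = 2 (Function('u')(h) = Mul(Add(h, h), Pow(Add(h, 0), -1)) = Mul(Mul(2, h), Pow(h, -1)) = 2)
Function('Q')(Z) = -6 (Function('Q')(Z) = Add(-6, 0) = -6)
r = -60 (r = Mul(Add(8, 2), -6) = Mul(10, -6) = -60)
Add(-14388, r) = Add(-14388, -60) = -14448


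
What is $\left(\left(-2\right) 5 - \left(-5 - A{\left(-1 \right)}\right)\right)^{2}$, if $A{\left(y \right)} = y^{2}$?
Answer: $16$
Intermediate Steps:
$\left(\left(-2\right) 5 - \left(-5 - A{\left(-1 \right)}\right)\right)^{2} = \left(\left(-2\right) 5 - \left(-5 - 1\right)\right)^{2} = \left(-10 + \left(\left(14 + 1\right) - 9\right)\right)^{2} = \left(-10 + \left(15 - 9\right)\right)^{2} = \left(-10 + 6\right)^{2} = \left(-4\right)^{2} = 16$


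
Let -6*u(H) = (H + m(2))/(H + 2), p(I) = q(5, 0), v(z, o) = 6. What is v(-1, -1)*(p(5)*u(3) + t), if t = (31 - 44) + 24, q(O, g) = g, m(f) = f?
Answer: 66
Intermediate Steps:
p(I) = 0
u(H) = -⅙ (u(H) = -(H + 2)/(6*(H + 2)) = -(2 + H)/(6*(2 + H)) = -⅙*1 = -⅙)
t = 11 (t = -13 + 24 = 11)
v(-1, -1)*(p(5)*u(3) + t) = 6*(0*(-⅙) + 11) = 6*(0 + 11) = 6*11 = 66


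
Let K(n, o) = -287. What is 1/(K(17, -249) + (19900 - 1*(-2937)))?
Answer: 1/22550 ≈ 4.4346e-5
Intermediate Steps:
1/(K(17, -249) + (19900 - 1*(-2937))) = 1/(-287 + (19900 - 1*(-2937))) = 1/(-287 + (19900 + 2937)) = 1/(-287 + 22837) = 1/22550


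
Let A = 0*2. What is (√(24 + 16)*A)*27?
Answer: 0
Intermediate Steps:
A = 0
(√(24 + 16)*A)*27 = (√(24 + 16)*0)*27 = (√40*0)*27 = ((2*√10)*0)*27 = 0*27 = 0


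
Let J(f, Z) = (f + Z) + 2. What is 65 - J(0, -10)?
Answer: 73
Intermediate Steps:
J(f, Z) = 2 + Z + f (J(f, Z) = (Z + f) + 2 = 2 + Z + f)
65 - J(0, -10) = 65 - (2 - 10 + 0) = 65 - 1*(-8) = 65 + 8 = 73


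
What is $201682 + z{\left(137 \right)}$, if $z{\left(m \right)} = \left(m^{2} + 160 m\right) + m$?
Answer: $242508$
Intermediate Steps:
$z{\left(m \right)} = m^{2} + 161 m$
$201682 + z{\left(137 \right)} = 201682 + 137 \left(161 + 137\right) = 201682 + 137 \cdot 298 = 201682 + 40826 = 242508$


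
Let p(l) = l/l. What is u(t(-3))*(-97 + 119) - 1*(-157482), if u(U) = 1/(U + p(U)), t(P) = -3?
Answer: 157471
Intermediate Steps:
p(l) = 1
u(U) = 1/(1 + U) (u(U) = 1/(U + 1) = 1/(1 + U))
u(t(-3))*(-97 + 119) - 1*(-157482) = (-97 + 119)/(1 - 3) - 1*(-157482) = 22/(-2) + 157482 = -½*22 + 157482 = -11 + 157482 = 157471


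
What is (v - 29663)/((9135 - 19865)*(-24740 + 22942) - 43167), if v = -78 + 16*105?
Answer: -2551/1749943 ≈ -0.0014578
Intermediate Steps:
v = 1602 (v = -78 + 1680 = 1602)
(v - 29663)/((9135 - 19865)*(-24740 + 22942) - 43167) = (1602 - 29663)/((9135 - 19865)*(-24740 + 22942) - 43167) = -28061/(-10730*(-1798) - 43167) = -28061/(19292540 - 43167) = -28061/19249373 = -28061*1/19249373 = -2551/1749943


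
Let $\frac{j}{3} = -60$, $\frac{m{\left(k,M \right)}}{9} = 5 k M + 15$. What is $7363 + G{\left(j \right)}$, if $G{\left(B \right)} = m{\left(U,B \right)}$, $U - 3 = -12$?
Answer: $80398$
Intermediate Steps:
$U = -9$ ($U = 3 - 12 = -9$)
$m{\left(k,M \right)} = 135 + 45 M k$ ($m{\left(k,M \right)} = 9 \left(5 k M + 15\right) = 9 \left(5 M k + 15\right) = 9 \left(15 + 5 M k\right) = 135 + 45 M k$)
$j = -180$ ($j = 3 \left(-60\right) = -180$)
$G{\left(B \right)} = 135 - 405 B$ ($G{\left(B \right)} = 135 + 45 B \left(-9\right) = 135 - 405 B$)
$7363 + G{\left(j \right)} = 7363 + \left(135 - -72900\right) = 7363 + \left(135 + 72900\right) = 7363 + 73035 = 80398$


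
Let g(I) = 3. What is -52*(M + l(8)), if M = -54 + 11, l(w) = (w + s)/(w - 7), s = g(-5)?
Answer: 1664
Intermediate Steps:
s = 3
l(w) = (3 + w)/(-7 + w) (l(w) = (w + 3)/(w - 7) = (3 + w)/(-7 + w))
M = -43
-52*(M + l(8)) = -52*(-43 + (3 + 8)/(-7 + 8)) = -52*(-43 + 11/1) = -52*(-43 + 1*11) = -52*(-43 + 11) = -52*(-32) = 1664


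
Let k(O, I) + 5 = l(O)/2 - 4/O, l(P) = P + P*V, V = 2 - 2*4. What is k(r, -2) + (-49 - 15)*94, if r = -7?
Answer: -84041/14 ≈ -6002.9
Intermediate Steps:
V = -6 (V = 2 - 8 = -6)
l(P) = -5*P (l(P) = P + P*(-6) = P - 6*P = -5*P)
k(O, I) = -5 - 4/O - 5*O/2 (k(O, I) = -5 + (-5*O/2 - 4/O) = -5 + (-4/O - 5*O/2) = -5 - 4/O - 5*O/2)
k(r, -2) + (-49 - 15)*94 = (-5 - 4/(-7) - 5/2*(-7)) + (-49 - 15)*94 = (-5 - 4*(-⅐) + 35/2) - 64*94 = (-5 + 4/7 + 35/2) - 6016 = 183/14 - 6016 = -84041/14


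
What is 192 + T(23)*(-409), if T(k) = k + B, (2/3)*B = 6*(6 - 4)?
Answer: -16577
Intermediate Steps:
B = 18 (B = 3*(6*(6 - 4))/2 = 3*(6*2)/2 = (3/2)*12 = 18)
T(k) = 18 + k (T(k) = k + 18 = 18 + k)
192 + T(23)*(-409) = 192 + (18 + 23)*(-409) = 192 + 41*(-409) = 192 - 16769 = -16577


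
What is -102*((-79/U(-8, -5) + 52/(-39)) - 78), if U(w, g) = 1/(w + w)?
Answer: -120836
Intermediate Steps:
U(w, g) = 1/(2*w)
-102*((-79/U(-8, -5) + 52/(-39)) - 78) = -102*((-79/((½)/(-8)) + 52/(-39)) - 78) = -102*((-79/((½)*(-⅛)) + 52*(-1/39)) - 78) = -102*((-79/(-1/16) - 4/3) - 78) = -102*((-79*(-16) - 4/3) - 78) = -102*((1264 - 4/3) - 78) = -102*(3788/3 - 78) = -102*3554/3 = -120836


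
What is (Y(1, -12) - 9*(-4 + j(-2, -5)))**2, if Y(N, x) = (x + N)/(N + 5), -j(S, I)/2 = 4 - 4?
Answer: 42025/36 ≈ 1167.4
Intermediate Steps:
j(S, I) = 0 (j(S, I) = -2*(4 - 4) = -2*0 = 0)
Y(N, x) = (N + x)/(5 + N)
(Y(1, -12) - 9*(-4 + j(-2, -5)))**2 = ((1 - 12)/(5 + 1) - 9*(-4 + 0))**2 = (-11/6 - 9*(-4))**2 = ((1/6)*(-11) + 36)**2 = (-11/6 + 36)**2 = (205/6)**2 = 42025/36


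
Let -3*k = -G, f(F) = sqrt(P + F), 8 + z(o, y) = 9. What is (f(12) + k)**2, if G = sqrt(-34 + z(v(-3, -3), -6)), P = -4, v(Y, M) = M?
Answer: 13/3 + 4*I*sqrt(66)/3 ≈ 4.3333 + 10.832*I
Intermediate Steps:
z(o, y) = 1 (z(o, y) = -8 + 9 = 1)
f(F) = sqrt(-4 + F)
G = I*sqrt(33) (G = sqrt(-34 + 1) = sqrt(-33) = I*sqrt(33) ≈ 5.7446*I)
k = I*sqrt(33)/3 (k = -(-1)*I*sqrt(33)/3 = I*sqrt(33)/3 ≈ 1.9149*I)
(f(12) + k)**2 = (sqrt(-4 + 12) + I*sqrt(33)/3)**2 = (sqrt(8) + I*sqrt(33)/3)**2 = (2*sqrt(2) + I*sqrt(33)/3)**2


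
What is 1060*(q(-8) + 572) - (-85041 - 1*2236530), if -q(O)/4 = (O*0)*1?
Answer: 2927891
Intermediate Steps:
q(O) = 0 (q(O) = -4*O*0 = -0 = -4*0 = 0)
1060*(q(-8) + 572) - (-85041 - 1*2236530) = 1060*(0 + 572) - (-85041 - 1*2236530) = 1060*572 - (-85041 - 2236530) = 606320 - 1*(-2321571) = 606320 + 2321571 = 2927891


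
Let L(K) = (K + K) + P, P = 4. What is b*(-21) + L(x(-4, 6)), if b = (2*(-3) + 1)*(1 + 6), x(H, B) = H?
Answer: 731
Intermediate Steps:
L(K) = 4 + 2*K (L(K) = (K + K) + 4 = 2*K + 4 = 4 + 2*K)
b = -35 (b = (-6 + 1)*7 = -5*7 = -35)
b*(-21) + L(x(-4, 6)) = -35*(-21) + (4 + 2*(-4)) = 735 + (4 - 8) = 735 - 4 = 731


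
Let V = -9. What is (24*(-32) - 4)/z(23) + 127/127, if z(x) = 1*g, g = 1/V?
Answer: 6949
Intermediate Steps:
g = -⅑ (g = 1/(-9) = -⅑ ≈ -0.11111)
z(x) = -⅑ (z(x) = 1*(-⅑) = -⅑)
(24*(-32) - 4)/z(23) + 127/127 = (24*(-32) - 4)/(-⅑) + 127/127 = (-768 - 4)*(-9) + 127*(1/127) = -772*(-9) + 1 = 6948 + 1 = 6949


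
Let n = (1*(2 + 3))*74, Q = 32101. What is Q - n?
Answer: 31731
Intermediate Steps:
n = 370 (n = (1*5)*74 = 5*74 = 370)
Q - n = 32101 - 1*370 = 32101 - 370 = 31731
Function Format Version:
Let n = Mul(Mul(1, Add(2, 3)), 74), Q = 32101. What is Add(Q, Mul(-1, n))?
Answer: 31731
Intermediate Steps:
n = 370 (n = Mul(Mul(1, 5), 74) = Mul(5, 74) = 370)
Add(Q, Mul(-1, n)) = Add(32101, Mul(-1, 370)) = Add(32101, -370) = 31731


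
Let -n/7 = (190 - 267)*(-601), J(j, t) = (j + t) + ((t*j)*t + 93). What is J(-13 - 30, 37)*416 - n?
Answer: -24128541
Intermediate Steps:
J(j, t) = 93 + j + t + j*t² (J(j, t) = (j + t) + ((j*t)*t + 93) = (j + t) + (j*t² + 93) = (j + t) + (93 + j*t²) = 93 + j + t + j*t²)
n = -323939 (n = -7*(190 - 267)*(-601) = -(-539)*(-601) = -7*46277 = -323939)
J(-13 - 30, 37)*416 - n = (93 + (-13 - 30) + 37 + (-13 - 30)*37²)*416 - 1*(-323939) = (93 - 43 + 37 - 43*1369)*416 + 323939 = (93 - 43 + 37 - 58867)*416 + 323939 = -58780*416 + 323939 = -24452480 + 323939 = -24128541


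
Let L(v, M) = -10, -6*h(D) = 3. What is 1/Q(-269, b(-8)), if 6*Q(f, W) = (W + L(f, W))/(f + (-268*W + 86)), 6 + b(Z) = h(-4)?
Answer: -6236/11 ≈ -566.91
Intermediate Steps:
h(D) = -½ (h(D) = -⅙*3 = -½)
b(Z) = -13/2 (b(Z) = -6 - ½ = -13/2)
Q(f, W) = (-10 + W)/(6*(86 + f - 268*W)) (Q(f, W) = ((W - 10)/(f + (-268*W + 86)))/6 = ((-10 + W)/(f + (86 - 268*W)))/6 = ((-10 + W)/(86 + f - 268*W))/6 = (-10 + W)/(6*(86 + f - 268*W)))
1/Q(-269, b(-8)) = 1/((-10 - 13/2)/(6*(86 - 269 - 268*(-13/2)))) = 1/((⅙)*(-33/2)/(86 - 269 + 1742)) = 1/((⅙)*(-33/2)/1559) = 1/((⅙)*(1/1559)*(-33/2)) = 1/(-11/6236) = -6236/11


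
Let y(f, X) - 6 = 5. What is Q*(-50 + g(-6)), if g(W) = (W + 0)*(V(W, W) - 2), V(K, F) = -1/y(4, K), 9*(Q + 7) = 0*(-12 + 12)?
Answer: 2884/11 ≈ 262.18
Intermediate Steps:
y(f, X) = 11 (y(f, X) = 6 + 5 = 11)
Q = -7 (Q = -7 + (0*(-12 + 12))/9 = -7 + (0*0)/9 = -7 + (⅑)*0 = -7 + 0 = -7)
V(K, F) = -1/11
g(W) = -23*W/11 (g(W) = (W + 0)*(-1/11 - 2) = W*(-23/11) = -23*W/11)
Q*(-50 + g(-6)) = -7*(-50 - 23/11*(-6)) = -7*(-50 + 138/11) = -7*(-412/11) = 2884/11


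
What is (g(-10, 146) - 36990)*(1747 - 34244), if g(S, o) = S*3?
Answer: 1203038940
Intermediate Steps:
g(S, o) = 3*S
(g(-10, 146) - 36990)*(1747 - 34244) = (3*(-10) - 36990)*(1747 - 34244) = (-30 - 36990)*(-32497) = -37020*(-32497) = 1203038940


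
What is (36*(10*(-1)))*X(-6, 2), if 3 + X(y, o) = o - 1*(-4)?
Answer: -1080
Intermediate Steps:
X(y, o) = 1 + o (X(y, o) = -3 + (o - 1*(-4)) = -3 + (o + 4) = -3 + (4 + o) = 1 + o)
(36*(10*(-1)))*X(-6, 2) = (36*(10*(-1)))*(1 + 2) = (36*(-10))*3 = -360*3 = -1080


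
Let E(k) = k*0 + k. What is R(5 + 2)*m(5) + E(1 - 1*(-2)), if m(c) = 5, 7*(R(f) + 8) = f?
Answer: -32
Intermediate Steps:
R(f) = -8 + f/7
E(k) = k (E(k) = 0 + k = k)
R(5 + 2)*m(5) + E(1 - 1*(-2)) = (-8 + (5 + 2)/7)*5 + (1 - 1*(-2)) = (-8 + (1/7)*7)*5 + (1 + 2) = (-8 + 1)*5 + 3 = -7*5 + 3 = -35 + 3 = -32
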